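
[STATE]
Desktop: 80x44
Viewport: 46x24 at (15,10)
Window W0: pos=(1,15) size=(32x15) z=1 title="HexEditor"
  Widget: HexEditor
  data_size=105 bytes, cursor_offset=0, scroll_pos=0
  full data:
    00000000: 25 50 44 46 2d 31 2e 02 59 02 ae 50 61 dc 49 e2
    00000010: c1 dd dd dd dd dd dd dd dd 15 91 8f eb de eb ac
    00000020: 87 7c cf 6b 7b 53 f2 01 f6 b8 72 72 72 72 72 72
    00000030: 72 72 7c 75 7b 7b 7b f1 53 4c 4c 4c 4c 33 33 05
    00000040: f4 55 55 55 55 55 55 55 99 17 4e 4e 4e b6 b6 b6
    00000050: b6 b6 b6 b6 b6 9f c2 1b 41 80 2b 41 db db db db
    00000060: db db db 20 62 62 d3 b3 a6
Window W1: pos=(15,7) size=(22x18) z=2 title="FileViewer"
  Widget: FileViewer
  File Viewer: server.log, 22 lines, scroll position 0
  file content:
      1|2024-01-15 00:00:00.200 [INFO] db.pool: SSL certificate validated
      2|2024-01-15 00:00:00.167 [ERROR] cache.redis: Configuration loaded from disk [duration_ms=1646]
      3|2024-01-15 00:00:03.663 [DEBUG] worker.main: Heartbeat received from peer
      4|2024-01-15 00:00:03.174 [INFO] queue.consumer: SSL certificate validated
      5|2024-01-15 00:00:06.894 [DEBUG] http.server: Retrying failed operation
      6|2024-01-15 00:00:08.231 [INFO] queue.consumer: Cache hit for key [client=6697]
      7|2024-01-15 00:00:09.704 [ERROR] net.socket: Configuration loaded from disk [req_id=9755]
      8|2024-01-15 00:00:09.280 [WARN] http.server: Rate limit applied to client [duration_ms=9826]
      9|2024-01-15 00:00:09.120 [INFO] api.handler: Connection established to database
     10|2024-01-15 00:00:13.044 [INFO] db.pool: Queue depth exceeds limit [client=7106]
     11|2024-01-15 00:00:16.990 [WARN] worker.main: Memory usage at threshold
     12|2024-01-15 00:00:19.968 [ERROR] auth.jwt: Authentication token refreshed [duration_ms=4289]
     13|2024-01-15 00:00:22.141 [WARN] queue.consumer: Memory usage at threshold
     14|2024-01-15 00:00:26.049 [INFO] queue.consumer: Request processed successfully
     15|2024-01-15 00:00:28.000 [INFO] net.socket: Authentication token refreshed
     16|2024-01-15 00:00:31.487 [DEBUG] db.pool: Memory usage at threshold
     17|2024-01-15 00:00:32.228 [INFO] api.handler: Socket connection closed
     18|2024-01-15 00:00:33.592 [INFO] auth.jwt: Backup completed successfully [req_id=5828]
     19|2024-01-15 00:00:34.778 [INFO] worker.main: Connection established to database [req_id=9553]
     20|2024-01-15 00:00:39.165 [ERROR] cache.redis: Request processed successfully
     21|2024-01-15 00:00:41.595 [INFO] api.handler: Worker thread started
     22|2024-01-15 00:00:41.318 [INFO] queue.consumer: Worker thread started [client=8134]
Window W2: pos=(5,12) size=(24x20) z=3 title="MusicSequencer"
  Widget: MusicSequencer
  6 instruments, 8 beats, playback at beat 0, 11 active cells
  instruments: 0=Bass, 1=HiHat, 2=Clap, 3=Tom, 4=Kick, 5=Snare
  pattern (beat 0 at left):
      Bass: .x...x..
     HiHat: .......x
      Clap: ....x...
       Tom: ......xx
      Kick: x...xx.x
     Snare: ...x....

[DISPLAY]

┃2024-01-15 00:00:00▲┃                        
┃2024-01-15 00:00:00█┃                        
━━━━━━━━━━━━━┓:00:03░┃                        
uencer       ┃:00:03░┃                        
─────────────┨:00:06░┃                        
34567        ┃:00:08░┃                        
··█··        ┃:00:09░┃                        
····█        ┃:00:09░┃                        
·█···        ┃:00:09░┃                        
···██        ┃:00:13░┃                        
·██·█        ┃:00:16░┃                        
█····        ┃:00:19░┃                        
             ┃:00:22░┃                        
             ┃:00:26▼┃                        
             ┃━━━━━━━┛                        
             ┃   ┃                            
             ┃   ┃                            
             ┃   ┃                            
             ┃   ┃                            
             ┃━━━┛                            
             ┃                                
━━━━━━━━━━━━━┛                                
                                              
                                              


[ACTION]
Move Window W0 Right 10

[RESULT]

┃2024-01-15 00:00:00▲┃                        
┃2024-01-15 00:00:00█┃                        
━━━━━━━━━━━━━┓:00:03░┃                        
uencer       ┃:00:03░┃                        
─────────────┨:00:06░┃                        
34567        ┃:00:08░┃━━━━━┓                  
··█··        ┃:00:09░┃     ┃                  
····█        ┃:00:09░┃─────┨                  
·█···        ┃:00:09░┃31 2e┃                  
···██        ┃:00:13░┃dd dd┃                  
·██·█        ┃:00:16░┃53 f2┃                  
█····        ┃:00:19░┃7b 7b┃                  
             ┃:00:22░┃55 55┃                  
             ┃:00:26▼┃9f c2┃                  
             ┃━━━━━━━┛62 d3┃                  
             ┃             ┃                  
             ┃             ┃                  
             ┃             ┃                  
             ┃             ┃                  
             ┃━━━━━━━━━━━━━┛                  
             ┃                                
━━━━━━━━━━━━━┛                                
                                              
                                              


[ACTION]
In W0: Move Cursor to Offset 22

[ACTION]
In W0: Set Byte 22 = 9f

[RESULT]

┃2024-01-15 00:00:00▲┃                        
┃2024-01-15 00:00:00█┃                        
━━━━━━━━━━━━━┓:00:03░┃                        
uencer       ┃:00:03░┃                        
─────────────┨:00:06░┃                        
34567        ┃:00:08░┃━━━━━┓                  
··█··        ┃:00:09░┃     ┃                  
····█        ┃:00:09░┃─────┨                  
·█···        ┃:00:09░┃31 2e┃                  
···██        ┃:00:13░┃dd 9F┃                  
·██·█        ┃:00:16░┃53 f2┃                  
█····        ┃:00:19░┃7b 7b┃                  
             ┃:00:22░┃55 55┃                  
             ┃:00:26▼┃9f c2┃                  
             ┃━━━━━━━┛62 d3┃                  
             ┃             ┃                  
             ┃             ┃                  
             ┃             ┃                  
             ┃             ┃                  
             ┃━━━━━━━━━━━━━┛                  
             ┃                                
━━━━━━━━━━━━━┛                                
                                              
                                              


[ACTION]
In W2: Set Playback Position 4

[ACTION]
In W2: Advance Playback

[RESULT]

┃2024-01-15 00:00:00▲┃                        
┃2024-01-15 00:00:00█┃                        
━━━━━━━━━━━━━┓:00:03░┃                        
uencer       ┃:00:03░┃                        
─────────────┨:00:06░┃                        
34▼67        ┃:00:08░┃━━━━━┓                  
··█··        ┃:00:09░┃     ┃                  
····█        ┃:00:09░┃─────┨                  
·█···        ┃:00:09░┃31 2e┃                  
···██        ┃:00:13░┃dd 9F┃                  
·██·█        ┃:00:16░┃53 f2┃                  
█····        ┃:00:19░┃7b 7b┃                  
             ┃:00:22░┃55 55┃                  
             ┃:00:26▼┃9f c2┃                  
             ┃━━━━━━━┛62 d3┃                  
             ┃             ┃                  
             ┃             ┃                  
             ┃             ┃                  
             ┃             ┃                  
             ┃━━━━━━━━━━━━━┛                  
             ┃                                
━━━━━━━━━━━━━┛                                
                                              
                                              


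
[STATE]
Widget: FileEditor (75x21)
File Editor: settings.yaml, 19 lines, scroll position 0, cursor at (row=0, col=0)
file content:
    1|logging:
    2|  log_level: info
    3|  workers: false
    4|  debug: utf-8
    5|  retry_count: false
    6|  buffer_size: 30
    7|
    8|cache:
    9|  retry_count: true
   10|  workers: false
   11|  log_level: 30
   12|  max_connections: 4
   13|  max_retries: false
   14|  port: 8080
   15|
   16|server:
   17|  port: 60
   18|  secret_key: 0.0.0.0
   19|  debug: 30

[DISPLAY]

█ogging:                                                                  ▲
  log_level: info                                                         █
  workers: false                                                          ░
  debug: utf-8                                                            ░
  retry_count: false                                                      ░
  buffer_size: 30                                                         ░
                                                                          ░
cache:                                                                    ░
  retry_count: true                                                       ░
  workers: false                                                          ░
  log_level: 30                                                           ░
  max_connections: 4                                                      ░
  max_retries: false                                                      ░
  port: 8080                                                              ░
                                                                          ░
server:                                                                   ░
  port: 60                                                                ░
  secret_key: 0.0.0.0                                                     ░
  debug: 30                                                               ░
                                                                          ░
                                                                          ▼


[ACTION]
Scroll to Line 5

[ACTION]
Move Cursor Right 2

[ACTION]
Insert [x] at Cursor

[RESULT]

lox█ging:                                                                 ▲
  log_level: info                                                         █
  workers: false                                                          ░
  debug: utf-8                                                            ░
  retry_count: false                                                      ░
  buffer_size: 30                                                         ░
                                                                          ░
cache:                                                                    ░
  retry_count: true                                                       ░
  workers: false                                                          ░
  log_level: 30                                                           ░
  max_connections: 4                                                      ░
  max_retries: false                                                      ░
  port: 8080                                                              ░
                                                                          ░
server:                                                                   ░
  port: 60                                                                ░
  secret_key: 0.0.0.0                                                     ░
  debug: 30                                                               ░
                                                                          ░
                                                                          ▼


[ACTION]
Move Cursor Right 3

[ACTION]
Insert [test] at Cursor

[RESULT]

loxggitest█g:                                                             ▲
  log_level: info                                                         █
  workers: false                                                          ░
  debug: utf-8                                                            ░
  retry_count: false                                                      ░
  buffer_size: 30                                                         ░
                                                                          ░
cache:                                                                    ░
  retry_count: true                                                       ░
  workers: false                                                          ░
  log_level: 30                                                           ░
  max_connections: 4                                                      ░
  max_retries: false                                                      ░
  port: 8080                                                              ░
                                                                          ░
server:                                                                   ░
  port: 60                                                                ░
  secret_key: 0.0.0.0                                                     ░
  debug: 30                                                               ░
                                                                          ░
                                                                          ▼


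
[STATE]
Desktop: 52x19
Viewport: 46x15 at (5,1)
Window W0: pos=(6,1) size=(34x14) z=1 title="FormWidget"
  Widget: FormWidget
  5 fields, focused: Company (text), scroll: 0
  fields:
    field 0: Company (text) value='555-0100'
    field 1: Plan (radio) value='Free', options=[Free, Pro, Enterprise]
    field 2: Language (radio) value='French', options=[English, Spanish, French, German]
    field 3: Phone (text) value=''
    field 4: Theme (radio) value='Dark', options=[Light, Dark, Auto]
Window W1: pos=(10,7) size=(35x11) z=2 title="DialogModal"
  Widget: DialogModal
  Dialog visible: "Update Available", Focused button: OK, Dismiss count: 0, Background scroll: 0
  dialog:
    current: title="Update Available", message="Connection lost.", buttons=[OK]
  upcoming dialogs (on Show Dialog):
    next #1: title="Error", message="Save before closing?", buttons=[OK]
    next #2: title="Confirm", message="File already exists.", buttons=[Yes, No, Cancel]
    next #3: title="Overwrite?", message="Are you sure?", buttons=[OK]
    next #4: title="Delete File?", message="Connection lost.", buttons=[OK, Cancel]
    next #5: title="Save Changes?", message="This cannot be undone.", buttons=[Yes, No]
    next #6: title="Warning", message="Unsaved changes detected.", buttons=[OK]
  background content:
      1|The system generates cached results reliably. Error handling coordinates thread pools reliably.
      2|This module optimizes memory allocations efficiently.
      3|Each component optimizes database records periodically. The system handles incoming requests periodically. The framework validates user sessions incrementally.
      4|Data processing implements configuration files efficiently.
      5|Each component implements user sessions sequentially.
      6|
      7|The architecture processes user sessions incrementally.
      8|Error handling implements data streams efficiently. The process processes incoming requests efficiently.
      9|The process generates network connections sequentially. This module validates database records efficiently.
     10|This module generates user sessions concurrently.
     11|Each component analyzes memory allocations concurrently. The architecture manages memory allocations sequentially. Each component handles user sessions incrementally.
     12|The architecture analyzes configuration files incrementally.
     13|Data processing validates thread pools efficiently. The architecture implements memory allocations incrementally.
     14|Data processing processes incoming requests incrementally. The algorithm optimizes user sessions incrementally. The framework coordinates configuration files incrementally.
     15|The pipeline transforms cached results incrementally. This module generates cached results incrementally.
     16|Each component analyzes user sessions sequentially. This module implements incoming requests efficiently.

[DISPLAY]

 ┏━━━━━━━━━━━━━━━━━━━━━━━━━━━━━━━━┓           
 ┃ FormWidget                     ┃           
 ┠────────────────────────────────┨           
 ┃> Company:    [555-0100        ]┃           
 ┃  Plan:       (●) Free  ( ) Pro ┃           
 ┃  Language:   ( ) English  ( ) S┃           
 ┃  P┏━━━━━━━━━━━━━━━━━━━━━━━━━━━━━━━━━┓      
 ┃  T┃ DialogModal                     ┃      
 ┃   ┠─────────────────────────────────┨      
 ┃   ┃The system generates cached resul┃      
 ┃   ┃This m┌──────────────────┐ry allo┃      
 ┃   ┃Each c│ Update Available │atabase┃      
 ┃   ┃Data p│ Connection lost. │ config┃      
 ┗━━━┃Each c│       [OK]       │user se┃      
     ┃      └──────────────────┘       ┃      


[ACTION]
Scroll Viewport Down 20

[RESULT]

 ┃> Company:    [555-0100        ]┃           
 ┃  Plan:       (●) Free  ( ) Pro ┃           
 ┃  Language:   ( ) English  ( ) S┃           
 ┃  P┏━━━━━━━━━━━━━━━━━━━━━━━━━━━━━━━━━┓      
 ┃  T┃ DialogModal                     ┃      
 ┃   ┠─────────────────────────────────┨      
 ┃   ┃The system generates cached resul┃      
 ┃   ┃This m┌──────────────────┐ry allo┃      
 ┃   ┃Each c│ Update Available │atabase┃      
 ┃   ┃Data p│ Connection lost. │ config┃      
 ┗━━━┃Each c│       [OK]       │user se┃      
     ┃      └──────────────────┘       ┃      
     ┃The architecture processes user s┃      
     ┗━━━━━━━━━━━━━━━━━━━━━━━━━━━━━━━━━┛      
                                              


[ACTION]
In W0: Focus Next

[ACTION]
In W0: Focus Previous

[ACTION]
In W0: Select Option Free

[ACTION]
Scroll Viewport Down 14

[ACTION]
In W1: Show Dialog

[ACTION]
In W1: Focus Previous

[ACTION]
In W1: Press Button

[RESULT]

 ┃> Company:    [555-0100        ]┃           
 ┃  Plan:       (●) Free  ( ) Pro ┃           
 ┃  Language:   ( ) English  ( ) S┃           
 ┃  P┏━━━━━━━━━━━━━━━━━━━━━━━━━━━━━━━━━┓      
 ┃  T┃ DialogModal                     ┃      
 ┃   ┠─────────────────────────────────┨      
 ┃   ┃The system generates cached resul┃      
 ┃   ┃This module optimizes memory allo┃      
 ┃   ┃Each component optimizes database┃      
 ┃   ┃Data processing implements config┃      
 ┗━━━┃Each component implements user se┃      
     ┃                                 ┃      
     ┃The architecture processes user s┃      
     ┗━━━━━━━━━━━━━━━━━━━━━━━━━━━━━━━━━┛      
                                              


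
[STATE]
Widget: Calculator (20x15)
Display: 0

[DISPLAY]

                   0
┌───┬───┬───┬───┐   
│ 7 │ 8 │ 9 │ ÷ │   
├───┼───┼───┼───┤   
│ 4 │ 5 │ 6 │ × │   
├───┼───┼───┼───┤   
│ 1 │ 2 │ 3 │ - │   
├───┼───┼───┼───┤   
│ 0 │ . │ = │ + │   
├───┼───┼───┼───┤   
│ C │ MC│ MR│ M+│   
└───┴───┴───┴───┘   
                    
                    
                    


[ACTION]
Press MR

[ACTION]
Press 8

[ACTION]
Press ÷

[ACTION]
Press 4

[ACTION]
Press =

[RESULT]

                   2
┌───┬───┬───┬───┐   
│ 7 │ 8 │ 9 │ ÷ │   
├───┼───┼───┼───┤   
│ 4 │ 5 │ 6 │ × │   
├───┼───┼───┼───┤   
│ 1 │ 2 │ 3 │ - │   
├───┼───┼───┼───┤   
│ 0 │ . │ = │ + │   
├───┼───┼───┼───┤   
│ C │ MC│ MR│ M+│   
└───┴───┴───┴───┘   
                    
                    
                    


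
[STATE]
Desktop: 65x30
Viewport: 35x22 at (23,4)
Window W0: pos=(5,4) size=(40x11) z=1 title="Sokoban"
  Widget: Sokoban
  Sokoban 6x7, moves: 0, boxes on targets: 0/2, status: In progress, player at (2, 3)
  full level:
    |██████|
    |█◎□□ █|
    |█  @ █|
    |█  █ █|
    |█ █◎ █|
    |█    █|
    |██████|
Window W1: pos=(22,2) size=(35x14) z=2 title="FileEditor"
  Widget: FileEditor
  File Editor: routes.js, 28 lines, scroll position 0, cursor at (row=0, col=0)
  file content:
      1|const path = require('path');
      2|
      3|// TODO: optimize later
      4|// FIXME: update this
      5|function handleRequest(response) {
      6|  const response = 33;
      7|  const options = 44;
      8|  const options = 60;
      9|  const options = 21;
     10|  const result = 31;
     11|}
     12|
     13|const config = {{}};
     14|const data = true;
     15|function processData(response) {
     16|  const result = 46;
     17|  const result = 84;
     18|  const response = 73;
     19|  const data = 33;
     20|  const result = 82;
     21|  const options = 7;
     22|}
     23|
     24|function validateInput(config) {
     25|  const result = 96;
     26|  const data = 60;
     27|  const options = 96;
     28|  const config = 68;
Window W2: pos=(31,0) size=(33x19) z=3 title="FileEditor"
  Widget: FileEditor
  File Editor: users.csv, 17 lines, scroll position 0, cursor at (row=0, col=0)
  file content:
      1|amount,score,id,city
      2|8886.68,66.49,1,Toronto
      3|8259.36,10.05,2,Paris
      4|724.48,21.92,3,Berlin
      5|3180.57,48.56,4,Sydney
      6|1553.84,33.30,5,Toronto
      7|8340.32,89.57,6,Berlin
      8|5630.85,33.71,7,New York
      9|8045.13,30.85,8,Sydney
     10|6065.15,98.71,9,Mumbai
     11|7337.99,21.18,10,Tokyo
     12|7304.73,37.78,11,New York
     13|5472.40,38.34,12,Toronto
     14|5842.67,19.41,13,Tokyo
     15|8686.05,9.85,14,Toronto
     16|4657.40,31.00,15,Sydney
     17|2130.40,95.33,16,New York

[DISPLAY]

────────┃8886.68,66.49,1,Toronto   
█onst pa┃8259.36,10.05,2,Paris     
        ┃724.48,21.92,3,Berlin     
// TODO:┃3180.57,48.56,4,Sydney    
// FIXME┃1553.84,33.30,5,Toronto   
function┃8340.32,89.57,6,Berlin    
  const ┃5630.85,33.71,7,New York  
  const ┃8045.13,30.85,8,Sydney    
  const ┃6065.15,98.71,9,Mumbai    
  const ┃7337.99,21.18,10,Tokyo    
  const ┃7304.73,37.78,11,New York 
━━━━━━━━┃5472.40,38.34,12,Toronto  
        ┃5842.67,19.41,13,Tokyo    
        ┃8686.05,9.85,14,Toronto   
        ┗━━━━━━━━━━━━━━━━━━━━━━━━━━
                                   
                                   
                                   
                                   
                                   
                                   
                                   


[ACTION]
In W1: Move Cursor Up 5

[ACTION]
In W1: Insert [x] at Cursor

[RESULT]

────────┃8886.68,66.49,1,Toronto   
x█onst p┃8259.36,10.05,2,Paris     
        ┃724.48,21.92,3,Berlin     
// TODO:┃3180.57,48.56,4,Sydney    
// FIXME┃1553.84,33.30,5,Toronto   
function┃8340.32,89.57,6,Berlin    
  const ┃5630.85,33.71,7,New York  
  const ┃8045.13,30.85,8,Sydney    
  const ┃6065.15,98.71,9,Mumbai    
  const ┃7337.99,21.18,10,Tokyo    
  const ┃7304.73,37.78,11,New York 
━━━━━━━━┃5472.40,38.34,12,Toronto  
        ┃5842.67,19.41,13,Tokyo    
        ┃8686.05,9.85,14,Toronto   
        ┗━━━━━━━━━━━━━━━━━━━━━━━━━━
                                   
                                   
                                   
                                   
                                   
                                   
                                   


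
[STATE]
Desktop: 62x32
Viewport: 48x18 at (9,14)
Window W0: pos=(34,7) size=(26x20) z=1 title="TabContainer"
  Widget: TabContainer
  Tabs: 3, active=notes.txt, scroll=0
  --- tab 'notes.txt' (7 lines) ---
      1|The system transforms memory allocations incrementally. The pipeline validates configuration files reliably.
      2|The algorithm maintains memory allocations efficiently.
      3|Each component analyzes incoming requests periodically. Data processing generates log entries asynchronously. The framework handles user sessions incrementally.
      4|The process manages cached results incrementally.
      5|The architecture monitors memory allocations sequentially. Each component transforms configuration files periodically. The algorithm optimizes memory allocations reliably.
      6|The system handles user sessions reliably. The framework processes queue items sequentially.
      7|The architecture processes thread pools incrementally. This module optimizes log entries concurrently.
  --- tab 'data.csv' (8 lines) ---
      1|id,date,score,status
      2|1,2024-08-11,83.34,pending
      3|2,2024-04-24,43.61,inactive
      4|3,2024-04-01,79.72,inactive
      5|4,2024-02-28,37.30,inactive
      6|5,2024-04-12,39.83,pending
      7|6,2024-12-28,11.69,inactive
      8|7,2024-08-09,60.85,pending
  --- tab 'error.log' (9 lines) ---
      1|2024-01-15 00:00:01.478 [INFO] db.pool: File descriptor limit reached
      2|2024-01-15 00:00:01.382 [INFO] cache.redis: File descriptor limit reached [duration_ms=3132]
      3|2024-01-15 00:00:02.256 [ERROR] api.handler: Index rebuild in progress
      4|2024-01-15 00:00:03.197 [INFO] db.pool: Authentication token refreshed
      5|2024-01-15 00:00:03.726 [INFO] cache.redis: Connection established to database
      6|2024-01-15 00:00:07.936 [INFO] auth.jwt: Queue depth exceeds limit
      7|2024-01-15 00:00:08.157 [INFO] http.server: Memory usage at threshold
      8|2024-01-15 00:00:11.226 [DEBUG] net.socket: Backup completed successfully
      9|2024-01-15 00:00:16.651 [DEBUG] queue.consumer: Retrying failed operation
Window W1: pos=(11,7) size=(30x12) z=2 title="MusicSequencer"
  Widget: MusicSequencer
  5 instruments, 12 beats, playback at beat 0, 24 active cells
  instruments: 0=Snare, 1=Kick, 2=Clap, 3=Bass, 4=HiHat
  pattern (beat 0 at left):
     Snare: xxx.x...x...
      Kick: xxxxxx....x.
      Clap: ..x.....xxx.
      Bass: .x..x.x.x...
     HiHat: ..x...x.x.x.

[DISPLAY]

  ┃  Bass·█··█·█·█···          ┃omponent analyze
  ┃ HiHat··█···█·█·█·          ┃ocess manages ca
  ┃                            ┃chitecture monit
  ┃                            ┃stem handles use
  ┗━━━━━━━━━━━━━━━━━━━━━━━━━━━━┛chitecture proce
                         ┃                      
                         ┃                      
                         ┃                      
                         ┃                      
                         ┃                      
                         ┃                      
                         ┃                      
                         ┗━━━━━━━━━━━━━━━━━━━━━━
                                                
                                                
                                                
                                                
                                                


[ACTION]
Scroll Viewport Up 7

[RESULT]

  ┏━━━━━━━━━━━━━━━━━━━━━━━━━━━━┓━━━━━━━━━━━━━━━━
  ┃ MusicSequencer             ┃ntainer         
  ┠────────────────────────────┨────────────────
  ┃      ▼12345678901          ┃.txt]│ data.csv 
  ┃ Snare███·█···█···          ┃────────────────
  ┃  Kick██████····█·          ┃stem transforms 
  ┃  Clap··█·····███·          ┃gorithm maintain
  ┃  Bass·█··█·█·█···          ┃omponent analyze
  ┃ HiHat··█···█·█·█·          ┃ocess manages ca
  ┃                            ┃chitecture monit
  ┃                            ┃stem handles use
  ┗━━━━━━━━━━━━━━━━━━━━━━━━━━━━┛chitecture proce
                         ┃                      
                         ┃                      
                         ┃                      
                         ┃                      
                         ┃                      
                         ┃                      


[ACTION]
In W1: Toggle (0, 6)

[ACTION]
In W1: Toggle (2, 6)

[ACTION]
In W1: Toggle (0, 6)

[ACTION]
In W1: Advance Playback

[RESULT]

  ┏━━━━━━━━━━━━━━━━━━━━━━━━━━━━┓━━━━━━━━━━━━━━━━
  ┃ MusicSequencer             ┃ntainer         
  ┠────────────────────────────┨────────────────
  ┃      0▼2345678901          ┃.txt]│ data.csv 
  ┃ Snare███·█···█···          ┃────────────────
  ┃  Kick██████····█·          ┃stem transforms 
  ┃  Clap··█···█·███·          ┃gorithm maintain
  ┃  Bass·█··█·█·█···          ┃omponent analyze
  ┃ HiHat··█···█·█·█·          ┃ocess manages ca
  ┃                            ┃chitecture monit
  ┃                            ┃stem handles use
  ┗━━━━━━━━━━━━━━━━━━━━━━━━━━━━┛chitecture proce
                         ┃                      
                         ┃                      
                         ┃                      
                         ┃                      
                         ┃                      
                         ┃                      


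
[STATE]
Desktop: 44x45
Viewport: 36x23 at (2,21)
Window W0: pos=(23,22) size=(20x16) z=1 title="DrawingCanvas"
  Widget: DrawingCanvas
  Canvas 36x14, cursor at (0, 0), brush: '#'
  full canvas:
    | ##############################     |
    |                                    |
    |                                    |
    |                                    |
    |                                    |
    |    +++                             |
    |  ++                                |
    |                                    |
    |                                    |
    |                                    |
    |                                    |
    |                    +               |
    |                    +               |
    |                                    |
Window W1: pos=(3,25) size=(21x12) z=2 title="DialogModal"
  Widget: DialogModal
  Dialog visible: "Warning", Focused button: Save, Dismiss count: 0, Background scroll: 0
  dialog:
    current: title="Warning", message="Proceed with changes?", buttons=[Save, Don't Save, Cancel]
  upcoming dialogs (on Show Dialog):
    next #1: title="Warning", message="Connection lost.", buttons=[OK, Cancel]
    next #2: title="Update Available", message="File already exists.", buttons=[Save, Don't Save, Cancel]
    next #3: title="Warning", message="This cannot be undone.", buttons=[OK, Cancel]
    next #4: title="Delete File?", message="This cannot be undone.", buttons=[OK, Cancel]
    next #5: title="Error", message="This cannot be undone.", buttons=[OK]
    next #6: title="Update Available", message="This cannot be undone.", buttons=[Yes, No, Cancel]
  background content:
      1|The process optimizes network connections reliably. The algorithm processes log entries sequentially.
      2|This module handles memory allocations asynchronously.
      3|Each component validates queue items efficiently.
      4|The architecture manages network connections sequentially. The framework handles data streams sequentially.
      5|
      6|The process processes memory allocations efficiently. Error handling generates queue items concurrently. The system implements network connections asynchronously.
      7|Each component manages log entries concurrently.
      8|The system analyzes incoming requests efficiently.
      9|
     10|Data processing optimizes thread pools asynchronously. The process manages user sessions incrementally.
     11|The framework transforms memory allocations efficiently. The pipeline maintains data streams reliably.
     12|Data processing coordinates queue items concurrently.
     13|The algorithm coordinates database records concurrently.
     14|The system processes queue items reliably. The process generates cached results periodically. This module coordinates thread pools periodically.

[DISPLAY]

                                    
                     ┏━━━━━━━━━━━━━━
                     ┃ DrawingCanvas
                     ┠──────────────
 ┏━━━━━━━━━━━━━━━━━━━┓+#############
 ┃ DialogModal       ┃              
 ┠───────────────────┨              
 ┃The process optimiz┃              
 ┃Th┌─────────────┐es┃              
 ┃Ea│   Warning   │li┃    +++       
 ┃Th│Proceed with │ma┃  ++          
 ┃  │[Save]  Don't│  ┃              
 ┃Th└─────────────┘ss┃              
 ┃Each component mana┃              
 ┃The system analyzes┃              
 ┗━━━━━━━━━━━━━━━━━━━┛              
                     ┗━━━━━━━━━━━━━━
                                    
                                    
                                    
                                    
                                    
                                    


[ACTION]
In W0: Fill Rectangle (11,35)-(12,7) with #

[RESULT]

                                    
                     ┏━━━━━━━━━━━━━━
                     ┃ DrawingCanvas
                     ┠──────────────
 ┏━━━━━━━━━━━━━━━━━━━┓+#############
 ┃ DialogModal       ┃              
 ┠───────────────────┨              
 ┃The process optimiz┃              
 ┃Th┌─────────────┐es┃              
 ┃Ea│   Warning   │li┃    +++       
 ┃Th│Proceed with │ma┃  ++          
 ┃  │[Save]  Don't│  ┃              
 ┃Th└─────────────┘ss┃              
 ┃Each component mana┃              
 ┃The system analyzes┃              
 ┗━━━━━━━━━━━━━━━━━━━┛       #######
                     ┗━━━━━━━━━━━━━━
                                    
                                    
                                    
                                    
                                    
                                    


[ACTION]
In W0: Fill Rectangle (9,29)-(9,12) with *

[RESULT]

                                    
                     ┏━━━━━━━━━━━━━━
                     ┃ DrawingCanvas
                     ┠──────────────
 ┏━━━━━━━━━━━━━━━━━━━┓+#############
 ┃ DialogModal       ┃              
 ┠───────────────────┨              
 ┃The process optimiz┃              
 ┃Th┌─────────────┐es┃              
 ┃Ea│   Warning   │li┃    +++       
 ┃Th│Proceed with │ma┃  ++          
 ┃  │[Save]  Don't│  ┃              
 ┃Th└─────────────┘ss┃              
 ┃Each component mana┃            **
 ┃The system analyzes┃              
 ┗━━━━━━━━━━━━━━━━━━━┛       #######
                     ┗━━━━━━━━━━━━━━
                                    
                                    
                                    
                                    
                                    
                                    


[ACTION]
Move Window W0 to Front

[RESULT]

                                    
                     ┏━━━━━━━━━━━━━━
                     ┃ DrawingCanvas
                     ┠──────────────
 ┏━━━━━━━━━━━━━━━━━━━┃+#############
 ┃ DialogModal       ┃              
 ┠───────────────────┃              
 ┃The process optimiz┃              
 ┃Th┌─────────────┐es┃              
 ┃Ea│   Warning   │li┃    +++       
 ┃Th│Proceed with │ma┃  ++          
 ┃  │[Save]  Don't│  ┃              
 ┃Th└─────────────┘ss┃              
 ┃Each component mana┃            **
 ┃The system analyzes┃              
 ┗━━━━━━━━━━━━━━━━━━━┃       #######
                     ┗━━━━━━━━━━━━━━
                                    
                                    
                                    
                                    
                                    
                                    


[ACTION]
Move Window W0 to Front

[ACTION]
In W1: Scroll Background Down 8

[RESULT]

                                    
                     ┏━━━━━━━━━━━━━━
                     ┃ DrawingCanvas
                     ┠──────────────
 ┏━━━━━━━━━━━━━━━━━━━┃+#############
 ┃ DialogModal       ┃              
 ┠───────────────────┃              
 ┃                   ┃              
 ┃Da┌─────────────┐pt┃              
 ┃Th│   Warning   │ns┃    +++       
 ┃Da│Proceed with │oo┃  ++          
 ┃Th│[Save]  Don't│rd┃              
 ┃Th└─────────────┘se┃              
 ┃                   ┃            **
 ┃                   ┃              
 ┗━━━━━━━━━━━━━━━━━━━┃       #######
                     ┗━━━━━━━━━━━━━━
                                    
                                    
                                    
                                    
                                    
                                    
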